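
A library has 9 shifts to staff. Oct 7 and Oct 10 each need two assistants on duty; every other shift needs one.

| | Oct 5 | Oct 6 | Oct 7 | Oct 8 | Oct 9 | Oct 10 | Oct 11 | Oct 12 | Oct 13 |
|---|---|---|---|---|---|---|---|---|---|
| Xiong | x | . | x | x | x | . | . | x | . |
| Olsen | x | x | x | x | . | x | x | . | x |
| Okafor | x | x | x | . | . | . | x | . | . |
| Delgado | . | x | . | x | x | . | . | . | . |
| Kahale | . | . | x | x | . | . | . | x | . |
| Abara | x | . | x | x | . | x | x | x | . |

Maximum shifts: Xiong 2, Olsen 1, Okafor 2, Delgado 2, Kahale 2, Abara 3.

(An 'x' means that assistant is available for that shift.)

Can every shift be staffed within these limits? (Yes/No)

No

Total capacity is 12 and 11 slots are needed, so capacity alone doesn't rule it out.
Shifts {Oct 10, Oct 13} need 3 worker-slots in total, but the assistants available for any of those shifts (Olsen and Abara) can supply at most 2 among them. So no valid schedule exists.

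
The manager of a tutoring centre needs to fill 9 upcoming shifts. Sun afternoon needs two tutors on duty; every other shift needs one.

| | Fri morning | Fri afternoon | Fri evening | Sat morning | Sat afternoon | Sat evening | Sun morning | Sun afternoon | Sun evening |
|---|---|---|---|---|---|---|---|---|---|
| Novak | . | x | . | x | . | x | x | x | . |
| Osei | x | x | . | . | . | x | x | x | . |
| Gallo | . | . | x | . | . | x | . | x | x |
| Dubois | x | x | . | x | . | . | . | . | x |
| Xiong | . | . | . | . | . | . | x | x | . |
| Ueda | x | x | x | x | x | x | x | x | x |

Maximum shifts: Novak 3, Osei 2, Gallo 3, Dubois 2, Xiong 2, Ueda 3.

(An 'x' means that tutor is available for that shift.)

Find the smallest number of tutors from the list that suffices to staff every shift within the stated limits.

4

10 slots to fill and no one can take more than 3, so at least ⌈10/3⌉ = 4 tutors are needed.
Novak, Osei, Gallo, and Ueda alone can cover everything: Fri morning→Osei, Fri afternoon→Novak, Fri evening→Gallo, Sat morning→Novak, Sat afternoon→Ueda, Sat evening→Osei, Sun morning→Novak, Sun afternoon→Gallo+Ueda, Sun evening→Gallo.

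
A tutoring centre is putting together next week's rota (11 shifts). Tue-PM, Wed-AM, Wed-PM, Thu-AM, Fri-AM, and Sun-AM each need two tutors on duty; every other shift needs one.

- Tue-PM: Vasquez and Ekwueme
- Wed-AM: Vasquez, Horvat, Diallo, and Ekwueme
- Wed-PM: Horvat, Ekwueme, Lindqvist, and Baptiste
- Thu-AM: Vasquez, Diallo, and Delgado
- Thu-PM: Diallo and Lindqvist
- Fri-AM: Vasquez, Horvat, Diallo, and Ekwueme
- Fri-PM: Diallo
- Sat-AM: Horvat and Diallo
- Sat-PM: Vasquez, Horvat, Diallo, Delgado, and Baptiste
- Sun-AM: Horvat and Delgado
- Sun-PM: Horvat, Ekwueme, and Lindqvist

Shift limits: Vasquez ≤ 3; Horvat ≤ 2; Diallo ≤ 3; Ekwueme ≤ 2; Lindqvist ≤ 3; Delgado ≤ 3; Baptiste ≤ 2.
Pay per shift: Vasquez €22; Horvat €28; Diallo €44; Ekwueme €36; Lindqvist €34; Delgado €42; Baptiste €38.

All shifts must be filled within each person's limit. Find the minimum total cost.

Tue-PM can only be covered by Vasquez and Ekwueme, so that assignment is forced.
Fri-PM can only be covered by Diallo, so that assignment is forced.
Sun-AM can only be covered by Horvat and Delgado, so that assignment is forced.
Picking the cheapest available tutor for each shift independently would cost €510, but that ignores the shift limits.
An optimal schedule: Tue-PM→Vasquez+Ekwueme, Wed-AM→Vasquez+Diallo, Wed-PM→Lindqvist+Baptiste, Thu-AM→Vasquez+Delgado, Thu-PM→Lindqvist, Fri-AM→Ekwueme+Diallo, Fri-PM→Diallo, Sat-AM→Horvat, Sat-PM→Baptiste, Sun-AM→Horvat+Delgado, Sun-PM→Lindqvist.
Total: 22 + 36 + 22 + 44 + 34 + 38 + 22 + 42 + 34 + 36 + 44 + 44 + 28 + 38 + 28 + 42 + 34 = €588.

€588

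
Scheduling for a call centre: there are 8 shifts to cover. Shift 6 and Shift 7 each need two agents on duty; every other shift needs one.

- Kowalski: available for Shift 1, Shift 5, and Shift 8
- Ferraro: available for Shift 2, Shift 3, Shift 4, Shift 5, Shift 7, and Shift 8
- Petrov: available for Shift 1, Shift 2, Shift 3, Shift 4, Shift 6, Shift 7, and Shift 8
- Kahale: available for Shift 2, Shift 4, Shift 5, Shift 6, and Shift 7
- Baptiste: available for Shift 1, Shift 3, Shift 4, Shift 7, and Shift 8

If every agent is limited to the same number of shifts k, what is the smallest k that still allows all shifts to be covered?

With 5 agents and 10 worker-slots to fill, someone must work at least ⌈10/5⌉ = 2 shifts, so k ≥ 2.
k = 2 works: Shift 1→Kowalski, Shift 2→Ferraro, Shift 3→Ferraro, Shift 4→Petrov, Shift 5→Kowalski, Shift 6→Petrov+Kahale, Shift 7→Kahale+Baptiste, Shift 8→Baptiste.
Loads: Kowalski 2, Ferraro 2, Petrov 2, Kahale 2, Baptiste 2 — all ≤ 2.

2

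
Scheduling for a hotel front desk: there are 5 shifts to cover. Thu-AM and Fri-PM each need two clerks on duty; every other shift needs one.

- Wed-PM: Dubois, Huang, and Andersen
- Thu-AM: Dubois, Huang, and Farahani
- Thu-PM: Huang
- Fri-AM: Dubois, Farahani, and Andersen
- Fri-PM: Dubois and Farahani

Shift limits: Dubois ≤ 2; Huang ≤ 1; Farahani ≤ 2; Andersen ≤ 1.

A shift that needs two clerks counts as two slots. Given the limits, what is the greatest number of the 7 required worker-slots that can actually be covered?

6

Total capacity across all clerks is 2+1+2+1 = 6, and 7 slots are needed, so at most 6 can be filled.
An assignment achieving 6: Wed-PM→Dubois, Thu-AM→Farahani, Thu-PM→Huang, Fri-AM→Andersen, Fri-PM→Dubois+Farahani.
Loads: Dubois 2/2, Huang 1/1, Farahani 2/2, Andersen 1/1.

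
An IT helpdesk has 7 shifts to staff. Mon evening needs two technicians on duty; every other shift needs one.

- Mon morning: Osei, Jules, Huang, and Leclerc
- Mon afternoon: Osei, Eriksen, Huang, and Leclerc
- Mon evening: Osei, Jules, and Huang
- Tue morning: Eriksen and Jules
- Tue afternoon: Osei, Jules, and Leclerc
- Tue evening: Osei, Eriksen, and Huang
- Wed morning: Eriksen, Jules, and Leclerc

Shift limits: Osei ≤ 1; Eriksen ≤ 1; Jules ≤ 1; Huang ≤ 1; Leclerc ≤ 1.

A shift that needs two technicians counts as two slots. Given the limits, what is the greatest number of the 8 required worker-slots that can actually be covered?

5

Total capacity across all technicians is 1+1+1+1+1 = 5, and 8 slots are needed, so at most 5 can be filled.
An assignment achieving 5: Mon evening→Osei+Jules, Tue morning→Eriksen, Tue afternoon→Leclerc, Tue evening→Huang.
Loads: Osei 1/1, Eriksen 1/1, Jules 1/1, Huang 1/1, Leclerc 1/1.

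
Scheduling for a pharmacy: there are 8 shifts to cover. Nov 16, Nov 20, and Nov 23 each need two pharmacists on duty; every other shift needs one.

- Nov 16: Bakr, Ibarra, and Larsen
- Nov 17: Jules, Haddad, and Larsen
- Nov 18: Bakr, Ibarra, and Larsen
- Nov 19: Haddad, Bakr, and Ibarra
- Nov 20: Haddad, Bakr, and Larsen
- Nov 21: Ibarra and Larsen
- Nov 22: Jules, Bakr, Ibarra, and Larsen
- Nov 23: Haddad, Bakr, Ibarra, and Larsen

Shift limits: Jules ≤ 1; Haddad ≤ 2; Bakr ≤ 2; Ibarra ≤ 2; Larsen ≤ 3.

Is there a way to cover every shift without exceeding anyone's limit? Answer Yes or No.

No

Total capacity is 1+2+2+2+3 = 10 but 11 worker-slots are needed — infeasible.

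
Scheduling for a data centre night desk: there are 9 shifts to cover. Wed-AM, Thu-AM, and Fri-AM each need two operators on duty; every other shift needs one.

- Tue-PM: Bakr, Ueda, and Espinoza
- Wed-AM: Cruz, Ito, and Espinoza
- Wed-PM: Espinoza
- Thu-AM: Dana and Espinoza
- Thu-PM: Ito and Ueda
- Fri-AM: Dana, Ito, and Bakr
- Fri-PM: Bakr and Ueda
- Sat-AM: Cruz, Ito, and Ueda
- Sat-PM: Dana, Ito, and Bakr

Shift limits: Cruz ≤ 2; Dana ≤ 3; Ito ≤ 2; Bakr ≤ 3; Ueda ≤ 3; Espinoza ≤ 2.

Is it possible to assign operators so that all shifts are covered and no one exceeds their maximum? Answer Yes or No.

Yes

Wed-PM can only be covered by Espinoza, so that assignment is forced.
Thu-AM can only be covered by Dana and Espinoza, so that assignment is forced.
One valid schedule: Tue-PM→Bakr, Wed-AM→Cruz+Ito, Wed-PM→Espinoza, Thu-AM→Dana+Espinoza, Thu-PM→Ito, Fri-AM→Dana+Bakr, Fri-PM→Bakr, Sat-AM→Cruz, Sat-PM→Dana.
Loads: Cruz 2/2, Dana 3/3, Ito 2/2, Bakr 3/3, Ueda 0/3, Espinoza 2/2 — all within limits.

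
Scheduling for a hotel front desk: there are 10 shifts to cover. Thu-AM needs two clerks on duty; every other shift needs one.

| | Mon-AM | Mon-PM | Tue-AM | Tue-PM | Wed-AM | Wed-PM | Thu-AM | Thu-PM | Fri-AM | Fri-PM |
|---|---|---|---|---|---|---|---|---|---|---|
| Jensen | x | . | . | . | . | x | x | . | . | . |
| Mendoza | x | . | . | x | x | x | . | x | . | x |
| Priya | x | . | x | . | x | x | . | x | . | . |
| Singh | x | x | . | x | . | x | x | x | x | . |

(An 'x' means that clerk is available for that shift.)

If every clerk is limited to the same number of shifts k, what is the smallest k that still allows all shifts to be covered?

With 4 clerks and 11 worker-slots to fill, someone must work at least ⌈11/4⌉ = 3 shifts, so k ≥ 3.
k = 3 works: Mon-AM→Jensen, Mon-PM→Singh, Tue-AM→Priya, Tue-PM→Mendoza, Wed-AM→Mendoza, Wed-PM→Jensen, Thu-AM→Jensen+Singh, Thu-PM→Priya, Fri-AM→Singh, Fri-PM→Mendoza.
Loads: Jensen 3, Mendoza 3, Priya 2, Singh 3 — all ≤ 3.

3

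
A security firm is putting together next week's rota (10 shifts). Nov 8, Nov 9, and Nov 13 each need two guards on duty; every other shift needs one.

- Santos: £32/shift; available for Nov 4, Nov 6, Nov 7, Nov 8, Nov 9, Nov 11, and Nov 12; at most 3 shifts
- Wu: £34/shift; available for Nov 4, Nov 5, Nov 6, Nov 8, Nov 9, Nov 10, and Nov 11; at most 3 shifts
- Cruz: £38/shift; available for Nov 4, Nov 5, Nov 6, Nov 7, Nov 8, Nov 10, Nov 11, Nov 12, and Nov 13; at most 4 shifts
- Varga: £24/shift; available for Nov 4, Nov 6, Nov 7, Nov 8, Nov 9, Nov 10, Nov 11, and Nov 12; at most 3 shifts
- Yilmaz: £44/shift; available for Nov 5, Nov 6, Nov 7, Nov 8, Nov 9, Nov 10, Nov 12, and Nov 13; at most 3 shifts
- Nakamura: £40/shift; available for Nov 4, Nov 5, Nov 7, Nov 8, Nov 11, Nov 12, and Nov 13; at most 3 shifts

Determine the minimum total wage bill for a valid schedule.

Picking the cheapest available guard for each shift independently would cost £368, but that ignores the shift limits.
An optimal schedule: Nov 4→Varga, Nov 5→Wu, Nov 6→Varga, Nov 7→Santos, Nov 8→Wu+Cruz, Nov 9→Santos+Wu, Nov 10→Varga, Nov 11→Santos, Nov 12→Cruz, Nov 13→Cruz+Nakamura.
Total: 24 + 34 + 24 + 32 + 34 + 38 + 32 + 34 + 24 + 32 + 38 + 38 + 40 = £424.

£424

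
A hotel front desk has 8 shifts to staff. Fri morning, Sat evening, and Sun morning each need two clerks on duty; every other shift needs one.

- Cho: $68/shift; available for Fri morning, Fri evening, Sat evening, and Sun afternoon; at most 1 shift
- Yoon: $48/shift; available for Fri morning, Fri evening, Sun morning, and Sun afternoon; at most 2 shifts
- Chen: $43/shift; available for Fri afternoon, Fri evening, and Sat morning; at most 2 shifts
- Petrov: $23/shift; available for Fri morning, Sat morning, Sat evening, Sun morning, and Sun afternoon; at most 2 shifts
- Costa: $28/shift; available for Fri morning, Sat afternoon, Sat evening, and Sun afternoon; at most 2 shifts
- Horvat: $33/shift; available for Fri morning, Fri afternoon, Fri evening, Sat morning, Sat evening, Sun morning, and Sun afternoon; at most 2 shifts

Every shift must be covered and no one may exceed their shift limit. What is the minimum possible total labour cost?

$418

Sat afternoon can only be covered by Costa, so that assignment is forced.
Picking the cheapest available clerk for each shift independently would cost $298, but that ignores the shift limits.
An optimal schedule: Fri morning→Costa+Horvat, Fri afternoon→Chen, Fri evening→Cho, Sat morning→Chen, Sat afternoon→Costa, Sat evening→Petrov+Horvat, Sun morning→Yoon+Petrov, Sun afternoon→Yoon.
Total: 28 + 33 + 43 + 68 + 43 + 28 + 23 + 33 + 48 + 23 + 48 = $418.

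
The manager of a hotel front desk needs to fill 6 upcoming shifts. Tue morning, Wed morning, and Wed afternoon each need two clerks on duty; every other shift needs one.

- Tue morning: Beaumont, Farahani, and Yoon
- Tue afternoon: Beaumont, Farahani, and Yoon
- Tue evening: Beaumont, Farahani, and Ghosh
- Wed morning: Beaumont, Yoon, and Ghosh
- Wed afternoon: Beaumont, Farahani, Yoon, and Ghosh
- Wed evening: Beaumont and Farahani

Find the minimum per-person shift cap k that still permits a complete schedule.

3

With 4 clerks and 9 worker-slots to fill, someone must work at least ⌈9/4⌉ = 3 shifts, so k ≥ 3.
k = 3 works: Tue morning→Beaumont+Farahani, Tue afternoon→Beaumont, Tue evening→Farahani, Wed morning→Yoon+Ghosh, Wed afternoon→Farahani+Yoon, Wed evening→Beaumont.
Loads: Beaumont 3, Farahani 3, Yoon 2, Ghosh 1 — all ≤ 3.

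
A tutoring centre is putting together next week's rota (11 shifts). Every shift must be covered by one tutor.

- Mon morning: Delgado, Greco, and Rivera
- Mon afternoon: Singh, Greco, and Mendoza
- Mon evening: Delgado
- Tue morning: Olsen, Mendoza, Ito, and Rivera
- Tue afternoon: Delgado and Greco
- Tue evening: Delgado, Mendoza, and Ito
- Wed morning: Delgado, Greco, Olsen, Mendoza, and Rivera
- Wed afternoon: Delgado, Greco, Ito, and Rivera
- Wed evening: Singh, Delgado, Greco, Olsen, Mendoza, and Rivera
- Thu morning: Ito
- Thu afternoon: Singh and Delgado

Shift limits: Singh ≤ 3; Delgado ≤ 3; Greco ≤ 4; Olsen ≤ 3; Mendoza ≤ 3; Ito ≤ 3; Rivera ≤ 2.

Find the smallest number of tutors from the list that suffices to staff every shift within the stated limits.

11 slots to fill and no one can take more than 4, so at least ⌈11/4⌉ = 3 tutors are needed.
Any 3 tutors together have capacity at most 4+3+3 = 10 < 11 slots, so 3 can never suffice.
Singh, Delgado, Greco, and Ito alone can cover everything: Mon morning→Delgado, Mon afternoon→Singh, Mon evening→Delgado, Tue morning→Ito, Tue afternoon→Delgado, Tue evening→Ito, Wed morning→Greco, Wed afternoon→Greco, Wed evening→Singh, Thu morning→Ito, Thu afternoon→Singh.

4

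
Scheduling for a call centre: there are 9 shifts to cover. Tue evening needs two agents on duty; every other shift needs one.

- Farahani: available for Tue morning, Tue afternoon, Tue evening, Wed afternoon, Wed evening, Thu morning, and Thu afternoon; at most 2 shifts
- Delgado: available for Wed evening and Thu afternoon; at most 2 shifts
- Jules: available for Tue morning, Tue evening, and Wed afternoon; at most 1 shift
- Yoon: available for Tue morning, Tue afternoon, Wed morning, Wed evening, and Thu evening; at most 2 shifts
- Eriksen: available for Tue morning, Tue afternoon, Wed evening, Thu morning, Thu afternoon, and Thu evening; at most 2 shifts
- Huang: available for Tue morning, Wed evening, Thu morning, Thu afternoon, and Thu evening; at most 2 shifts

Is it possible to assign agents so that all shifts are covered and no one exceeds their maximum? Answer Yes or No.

Tue evening can only be covered by Farahani and Jules, so that assignment is forced.
Wed morning can only be covered by Yoon, so that assignment is forced.
One valid schedule: Tue morning→Huang, Tue afternoon→Yoon, Tue evening→Farahani+Jules, Wed morning→Yoon, Wed afternoon→Farahani, Wed evening→Delgado, Thu morning→Eriksen, Thu afternoon→Delgado, Thu evening→Eriksen.
Loads: Farahani 2/2, Delgado 2/2, Jules 1/1, Yoon 2/2, Eriksen 2/2, Huang 1/2 — all within limits.

Yes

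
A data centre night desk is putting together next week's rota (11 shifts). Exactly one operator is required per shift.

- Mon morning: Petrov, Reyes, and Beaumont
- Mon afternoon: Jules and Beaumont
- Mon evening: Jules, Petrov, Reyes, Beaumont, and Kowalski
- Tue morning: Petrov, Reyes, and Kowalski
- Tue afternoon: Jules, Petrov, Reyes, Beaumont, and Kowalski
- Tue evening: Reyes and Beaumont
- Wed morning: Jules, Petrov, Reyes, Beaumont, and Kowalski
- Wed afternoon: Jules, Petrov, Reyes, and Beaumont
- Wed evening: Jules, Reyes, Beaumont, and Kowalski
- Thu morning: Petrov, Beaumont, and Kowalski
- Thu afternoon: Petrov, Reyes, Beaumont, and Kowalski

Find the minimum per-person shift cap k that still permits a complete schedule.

3

With 5 operators and 11 worker-slots to fill, someone must work at least ⌈11/5⌉ = 3 shifts, so k ≥ 3.
k = 3 works: Mon morning→Petrov, Mon afternoon→Jules, Mon evening→Reyes, Tue morning→Petrov, Tue afternoon→Beaumont, Tue evening→Reyes, Wed morning→Beaumont, Wed afternoon→Jules, Wed evening→Jules, Thu morning→Petrov, Thu afternoon→Reyes.
Loads: Jules 3, Petrov 3, Reyes 3, Beaumont 2, Kowalski 0 — all ≤ 3.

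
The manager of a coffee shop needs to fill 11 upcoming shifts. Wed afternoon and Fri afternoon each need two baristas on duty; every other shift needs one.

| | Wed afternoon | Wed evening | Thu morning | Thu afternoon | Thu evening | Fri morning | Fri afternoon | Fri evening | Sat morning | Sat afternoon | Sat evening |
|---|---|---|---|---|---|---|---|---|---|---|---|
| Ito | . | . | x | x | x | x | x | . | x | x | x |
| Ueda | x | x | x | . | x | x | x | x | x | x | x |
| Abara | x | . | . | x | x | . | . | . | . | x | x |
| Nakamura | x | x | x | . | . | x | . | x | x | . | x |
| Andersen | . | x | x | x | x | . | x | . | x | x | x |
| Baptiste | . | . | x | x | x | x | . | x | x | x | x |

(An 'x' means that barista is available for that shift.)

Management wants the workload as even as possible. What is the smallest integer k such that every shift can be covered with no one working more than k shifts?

3

With 6 baristas and 13 worker-slots to fill, someone must work at least ⌈13/6⌉ = 3 shifts, so k ≥ 3.
k = 3 works: Wed afternoon→Ueda+Abara, Wed evening→Ueda, Thu morning→Nakamura, Thu afternoon→Ito, Thu evening→Abara, Fri morning→Ito, Fri afternoon→Ito+Ueda, Fri evening→Nakamura, Sat morning→Nakamura, Sat afternoon→Abara, Sat evening→Andersen.
Loads: Ito 3, Ueda 3, Abara 3, Nakamura 3, Andersen 1, Baptiste 0 — all ≤ 3.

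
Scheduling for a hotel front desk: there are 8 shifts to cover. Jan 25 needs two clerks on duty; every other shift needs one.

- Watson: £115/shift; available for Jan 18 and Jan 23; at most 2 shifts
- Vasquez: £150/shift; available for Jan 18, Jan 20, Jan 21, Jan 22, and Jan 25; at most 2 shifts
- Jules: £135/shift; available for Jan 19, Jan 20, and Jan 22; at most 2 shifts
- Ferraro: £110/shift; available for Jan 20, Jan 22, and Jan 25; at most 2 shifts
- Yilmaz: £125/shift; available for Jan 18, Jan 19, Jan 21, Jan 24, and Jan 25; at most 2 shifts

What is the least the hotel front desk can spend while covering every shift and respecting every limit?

£1120

Jan 23 can only be covered by Watson, so that assignment is forced.
Jan 24 can only be covered by Yilmaz, so that assignment is forced.
Picking the cheapest available clerk for each shift independently would cost £1060, but that ignores the shift limits.
An optimal schedule: Jan 18→Watson, Jan 19→Jules, Jan 20→Ferraro, Jan 21→Yilmaz, Jan 22→Jules, Jan 23→Watson, Jan 24→Yilmaz, Jan 25→Ferraro+Vasquez.
Total: 115 + 135 + 110 + 125 + 135 + 115 + 125 + 110 + 150 = £1120.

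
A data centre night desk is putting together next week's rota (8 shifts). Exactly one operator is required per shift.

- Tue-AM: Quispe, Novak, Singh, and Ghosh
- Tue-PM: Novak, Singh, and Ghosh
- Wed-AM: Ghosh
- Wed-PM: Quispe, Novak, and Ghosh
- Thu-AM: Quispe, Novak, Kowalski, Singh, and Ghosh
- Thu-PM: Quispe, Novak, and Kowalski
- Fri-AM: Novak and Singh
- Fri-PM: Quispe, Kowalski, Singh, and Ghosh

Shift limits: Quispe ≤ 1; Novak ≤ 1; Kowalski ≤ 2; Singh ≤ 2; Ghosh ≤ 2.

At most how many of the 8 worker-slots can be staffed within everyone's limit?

Total capacity across all operators is 1+1+2+2+2 = 8, and 8 slots are needed, so at most 8 can be filled.
An assignment achieving 8: Tue-AM→Singh, Tue-PM→Singh, Wed-AM→Ghosh, Wed-PM→Quispe, Thu-AM→Ghosh, Thu-PM→Kowalski, Fri-AM→Novak, Fri-PM→Kowalski.
Loads: Quispe 1/1, Novak 1/1, Kowalski 2/2, Singh 2/2, Ghosh 2/2.

8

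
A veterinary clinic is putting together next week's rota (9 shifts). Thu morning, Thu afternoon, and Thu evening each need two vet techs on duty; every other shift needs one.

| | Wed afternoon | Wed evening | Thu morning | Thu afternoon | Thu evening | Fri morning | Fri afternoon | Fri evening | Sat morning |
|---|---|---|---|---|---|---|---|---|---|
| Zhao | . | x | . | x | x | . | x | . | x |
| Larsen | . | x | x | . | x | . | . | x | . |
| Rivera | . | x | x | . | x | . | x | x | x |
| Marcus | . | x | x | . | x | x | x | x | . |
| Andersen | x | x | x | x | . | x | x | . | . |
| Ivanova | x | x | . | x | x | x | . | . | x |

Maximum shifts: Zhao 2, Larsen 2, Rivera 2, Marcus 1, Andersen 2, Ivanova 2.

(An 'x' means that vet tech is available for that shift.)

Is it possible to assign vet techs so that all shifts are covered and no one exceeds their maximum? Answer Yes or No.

No

Total capacity is 2+2+2+1+2+2 = 11 but 12 worker-slots are needed — infeasible.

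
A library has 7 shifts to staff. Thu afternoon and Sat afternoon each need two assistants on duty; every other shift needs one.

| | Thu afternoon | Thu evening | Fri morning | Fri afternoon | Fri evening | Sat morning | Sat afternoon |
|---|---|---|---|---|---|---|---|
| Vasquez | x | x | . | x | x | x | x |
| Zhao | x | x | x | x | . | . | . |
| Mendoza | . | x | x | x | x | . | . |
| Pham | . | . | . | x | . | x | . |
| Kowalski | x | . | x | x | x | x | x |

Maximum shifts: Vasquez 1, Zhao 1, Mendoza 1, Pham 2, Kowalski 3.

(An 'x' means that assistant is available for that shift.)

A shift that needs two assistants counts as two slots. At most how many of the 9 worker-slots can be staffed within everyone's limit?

8

Total capacity across all assistants is 1+1+1+2+3 = 8, and 9 slots are needed, so at most 8 can be filled.
An assignment achieving 8: Thu afternoon→Zhao+Kowalski, Thu evening→Mendoza, Fri morning→Kowalski, Fri afternoon→Pham, Sat morning→Pham, Sat afternoon→Vasquez+Kowalski.
Loads: Vasquez 1/1, Zhao 1/1, Mendoza 1/1, Pham 2/2, Kowalski 3/3.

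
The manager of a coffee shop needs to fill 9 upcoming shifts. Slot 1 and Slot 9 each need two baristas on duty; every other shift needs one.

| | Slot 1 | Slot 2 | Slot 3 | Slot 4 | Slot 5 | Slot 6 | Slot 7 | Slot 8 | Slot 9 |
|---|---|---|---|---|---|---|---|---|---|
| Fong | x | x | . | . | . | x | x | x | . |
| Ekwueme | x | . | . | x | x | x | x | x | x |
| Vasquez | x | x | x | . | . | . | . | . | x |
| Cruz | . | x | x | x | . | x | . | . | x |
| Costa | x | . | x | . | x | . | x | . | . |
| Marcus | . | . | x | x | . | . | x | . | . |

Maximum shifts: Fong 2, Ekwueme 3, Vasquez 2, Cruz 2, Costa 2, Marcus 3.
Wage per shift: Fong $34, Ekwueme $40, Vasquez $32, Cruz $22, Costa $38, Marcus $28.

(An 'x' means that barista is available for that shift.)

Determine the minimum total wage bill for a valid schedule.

Picking the cheapest available barista for each shift independently would cost $308, but that ignores the shift limits.
An optimal schedule: Slot 1→Vasquez+Costa, Slot 2→Cruz, Slot 3→Marcus, Slot 4→Marcus, Slot 5→Costa, Slot 6→Fong, Slot 7→Marcus, Slot 8→Fong, Slot 9→Cruz+Vasquez.
Total: 32 + 38 + 22 + 28 + 28 + 38 + 34 + 28 + 34 + 22 + 32 = $336.

$336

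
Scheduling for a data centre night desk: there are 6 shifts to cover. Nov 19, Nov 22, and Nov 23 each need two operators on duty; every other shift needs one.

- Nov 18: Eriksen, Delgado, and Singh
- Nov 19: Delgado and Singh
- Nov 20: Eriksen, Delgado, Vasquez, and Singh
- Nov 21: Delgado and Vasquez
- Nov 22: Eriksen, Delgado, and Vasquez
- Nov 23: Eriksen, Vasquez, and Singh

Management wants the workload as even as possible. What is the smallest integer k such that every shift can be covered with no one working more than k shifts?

3

With 4 operators and 9 worker-slots to fill, someone must work at least ⌈9/4⌉ = 3 shifts, so k ≥ 3.
k = 3 works: Nov 18→Eriksen, Nov 19→Delgado+Singh, Nov 20→Vasquez, Nov 21→Delgado, Nov 22→Eriksen+Delgado, Nov 23→Eriksen+Vasquez.
Loads: Eriksen 3, Delgado 3, Vasquez 2, Singh 1 — all ≤ 3.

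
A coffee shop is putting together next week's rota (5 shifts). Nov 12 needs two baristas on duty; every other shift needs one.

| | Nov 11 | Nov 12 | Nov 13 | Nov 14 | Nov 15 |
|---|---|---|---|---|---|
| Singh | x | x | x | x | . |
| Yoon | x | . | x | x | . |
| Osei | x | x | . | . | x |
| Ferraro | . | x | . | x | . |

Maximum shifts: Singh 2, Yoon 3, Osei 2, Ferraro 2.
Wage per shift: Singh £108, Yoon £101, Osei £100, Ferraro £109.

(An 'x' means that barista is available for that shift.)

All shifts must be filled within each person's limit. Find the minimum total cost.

Nov 15 can only be covered by Osei, so that assignment is forced.
Picking the cheapest available barista for each shift independently would cost £610, but that ignores the shift limits.
An optimal schedule: Nov 11→Yoon, Nov 12→Osei+Singh, Nov 13→Yoon, Nov 14→Yoon, Nov 15→Osei.
Total: 101 + 100 + 108 + 101 + 101 + 100 = £611.

£611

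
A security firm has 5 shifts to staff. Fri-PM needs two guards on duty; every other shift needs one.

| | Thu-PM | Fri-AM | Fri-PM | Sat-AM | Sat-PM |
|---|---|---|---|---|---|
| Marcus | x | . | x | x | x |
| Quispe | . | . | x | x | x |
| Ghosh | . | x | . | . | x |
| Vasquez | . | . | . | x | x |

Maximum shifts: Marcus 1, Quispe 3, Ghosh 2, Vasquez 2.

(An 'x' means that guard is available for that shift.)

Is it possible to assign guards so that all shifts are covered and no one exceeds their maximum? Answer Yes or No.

No

Total capacity is 8 and 6 slots are needed, so capacity alone doesn't rule it out.
Shifts {Thu-PM, Fri-PM} need 3 worker-slots in total, but the guards available for any of those shifts (Marcus and Quispe) can supply at most 2 among them. So no valid schedule exists.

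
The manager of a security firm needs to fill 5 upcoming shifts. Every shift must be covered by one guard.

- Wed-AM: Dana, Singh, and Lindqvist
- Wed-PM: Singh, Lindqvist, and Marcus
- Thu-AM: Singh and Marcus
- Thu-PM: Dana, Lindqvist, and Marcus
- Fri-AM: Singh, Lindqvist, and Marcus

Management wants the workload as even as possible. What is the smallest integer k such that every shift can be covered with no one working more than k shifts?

With 4 guards and 5 worker-slots to fill, someone must work at least ⌈5/4⌉ = 2 shifts, so k ≥ 2.
k = 2 works: Wed-AM→Dana, Wed-PM→Singh, Thu-AM→Singh, Thu-PM→Dana, Fri-AM→Lindqvist.
Loads: Dana 2, Singh 2, Lindqvist 1, Marcus 0 — all ≤ 2.

2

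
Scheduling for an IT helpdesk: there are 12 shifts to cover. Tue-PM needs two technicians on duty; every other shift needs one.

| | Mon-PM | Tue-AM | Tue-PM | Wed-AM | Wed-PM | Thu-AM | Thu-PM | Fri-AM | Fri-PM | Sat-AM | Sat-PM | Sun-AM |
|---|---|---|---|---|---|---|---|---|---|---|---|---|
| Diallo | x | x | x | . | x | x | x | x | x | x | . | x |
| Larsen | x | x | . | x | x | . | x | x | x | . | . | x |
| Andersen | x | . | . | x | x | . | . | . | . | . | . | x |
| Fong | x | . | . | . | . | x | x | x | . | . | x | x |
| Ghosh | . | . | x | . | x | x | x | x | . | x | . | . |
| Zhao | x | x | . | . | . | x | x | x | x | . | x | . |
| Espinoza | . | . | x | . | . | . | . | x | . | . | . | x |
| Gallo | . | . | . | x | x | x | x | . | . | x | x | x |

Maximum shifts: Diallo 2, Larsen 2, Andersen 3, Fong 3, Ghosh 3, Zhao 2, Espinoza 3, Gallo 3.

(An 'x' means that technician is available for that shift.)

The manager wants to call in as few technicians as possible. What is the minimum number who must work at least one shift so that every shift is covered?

5

13 slots to fill and no one can take more than 3, so at least ⌈13/3⌉ = 5 technicians are needed.
Diallo, Larsen, Andersen, Fong, and Ghosh alone can cover everything: Mon-PM→Andersen, Tue-AM→Diallo, Tue-PM→Diallo+Ghosh, Wed-AM→Larsen, Wed-PM→Andersen, Thu-AM→Fong, Thu-PM→Fong, Fri-AM→Ghosh, Fri-PM→Larsen, Sat-AM→Ghosh, Sat-PM→Fong, Sun-AM→Andersen.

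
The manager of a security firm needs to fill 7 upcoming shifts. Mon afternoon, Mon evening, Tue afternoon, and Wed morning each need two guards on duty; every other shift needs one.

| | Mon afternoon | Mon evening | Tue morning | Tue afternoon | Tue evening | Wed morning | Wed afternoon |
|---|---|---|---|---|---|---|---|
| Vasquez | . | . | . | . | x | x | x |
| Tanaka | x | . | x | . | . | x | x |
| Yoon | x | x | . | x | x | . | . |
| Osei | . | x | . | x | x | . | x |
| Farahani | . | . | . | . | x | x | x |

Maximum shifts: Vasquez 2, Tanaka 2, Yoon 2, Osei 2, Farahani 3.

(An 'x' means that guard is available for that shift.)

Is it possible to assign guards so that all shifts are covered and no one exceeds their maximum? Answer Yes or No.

No

Total capacity is 11 and 11 slots are needed, so capacity alone doesn't rule it out.
Shifts {Mon afternoon, Mon evening, Tue afternoon} need 6 worker-slots in total, but the guards available for any of those shifts (Tanaka, Yoon, and Osei) can supply at most 5 among them. So no valid schedule exists.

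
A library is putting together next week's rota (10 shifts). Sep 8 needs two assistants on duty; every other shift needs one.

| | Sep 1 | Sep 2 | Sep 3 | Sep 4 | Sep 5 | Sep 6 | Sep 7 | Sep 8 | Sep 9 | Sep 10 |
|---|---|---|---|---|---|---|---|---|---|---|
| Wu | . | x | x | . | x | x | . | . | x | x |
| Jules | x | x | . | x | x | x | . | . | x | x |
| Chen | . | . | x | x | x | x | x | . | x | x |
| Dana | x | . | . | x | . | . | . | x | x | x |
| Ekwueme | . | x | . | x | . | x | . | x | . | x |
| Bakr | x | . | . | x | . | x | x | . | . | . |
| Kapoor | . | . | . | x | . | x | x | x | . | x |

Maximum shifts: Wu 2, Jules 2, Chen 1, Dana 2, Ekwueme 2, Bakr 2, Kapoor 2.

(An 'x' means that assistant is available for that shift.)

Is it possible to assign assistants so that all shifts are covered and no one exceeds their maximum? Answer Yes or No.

One valid schedule: Sep 1→Jules, Sep 2→Wu, Sep 3→Wu, Sep 4→Ekwueme, Sep 5→Jules, Sep 6→Bakr, Sep 7→Chen, Sep 8→Dana+Ekwueme, Sep 9→Dana, Sep 10→Kapoor.
Loads: Wu 2/2, Jules 2/2, Chen 1/1, Dana 2/2, Ekwueme 2/2, Bakr 1/2, Kapoor 1/2 — all within limits.

Yes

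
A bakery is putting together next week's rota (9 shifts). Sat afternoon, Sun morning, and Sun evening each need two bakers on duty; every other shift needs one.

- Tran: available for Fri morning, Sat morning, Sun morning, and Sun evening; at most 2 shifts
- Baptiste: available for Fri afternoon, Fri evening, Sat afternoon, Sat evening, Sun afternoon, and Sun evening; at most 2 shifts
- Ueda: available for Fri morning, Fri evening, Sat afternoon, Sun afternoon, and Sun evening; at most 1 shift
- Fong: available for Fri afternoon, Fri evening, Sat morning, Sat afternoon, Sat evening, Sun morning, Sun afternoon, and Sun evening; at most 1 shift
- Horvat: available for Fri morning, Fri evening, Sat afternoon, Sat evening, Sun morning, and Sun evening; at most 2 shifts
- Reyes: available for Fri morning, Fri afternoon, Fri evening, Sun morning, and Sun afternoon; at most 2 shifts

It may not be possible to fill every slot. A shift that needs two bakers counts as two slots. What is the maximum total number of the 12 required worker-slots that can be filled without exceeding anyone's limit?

Total capacity across all bakers is 2+2+1+1+2+2 = 10, and 12 slots are needed, so at most 10 can be filled.
An assignment achieving 10: Fri morning→Tran, Fri afternoon→Baptiste, Fri evening→Horvat, Sat morning→Tran, Sat afternoon→Ueda+Fong, Sat evening→Baptiste, Sun morning→Horvat+Reyes, Sun afternoon→Reyes.
Loads: Tran 2/2, Baptiste 2/2, Ueda 1/1, Fong 1/1, Horvat 2/2, Reyes 2/2.

10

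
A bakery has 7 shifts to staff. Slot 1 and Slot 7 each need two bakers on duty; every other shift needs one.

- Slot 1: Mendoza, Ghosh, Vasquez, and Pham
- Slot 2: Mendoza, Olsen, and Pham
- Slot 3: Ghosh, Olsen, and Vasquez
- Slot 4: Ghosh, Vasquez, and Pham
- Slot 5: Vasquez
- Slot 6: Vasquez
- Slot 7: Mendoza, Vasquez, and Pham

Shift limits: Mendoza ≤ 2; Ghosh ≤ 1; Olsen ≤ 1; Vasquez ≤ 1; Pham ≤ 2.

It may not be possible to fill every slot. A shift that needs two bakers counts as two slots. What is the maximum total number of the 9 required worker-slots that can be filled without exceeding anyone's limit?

7

Total capacity across all bakers is 2+1+1+1+2 = 7, and 9 slots are needed, so at most 7 can be filled.
An assignment achieving 7: Slot 1→Pham, Slot 2→Mendoza, Slot 3→Olsen, Slot 4→Ghosh, Slot 5→Vasquez, Slot 7→Mendoza+Pham.
Loads: Mendoza 2/2, Ghosh 1/1, Olsen 1/1, Vasquez 1/1, Pham 2/2.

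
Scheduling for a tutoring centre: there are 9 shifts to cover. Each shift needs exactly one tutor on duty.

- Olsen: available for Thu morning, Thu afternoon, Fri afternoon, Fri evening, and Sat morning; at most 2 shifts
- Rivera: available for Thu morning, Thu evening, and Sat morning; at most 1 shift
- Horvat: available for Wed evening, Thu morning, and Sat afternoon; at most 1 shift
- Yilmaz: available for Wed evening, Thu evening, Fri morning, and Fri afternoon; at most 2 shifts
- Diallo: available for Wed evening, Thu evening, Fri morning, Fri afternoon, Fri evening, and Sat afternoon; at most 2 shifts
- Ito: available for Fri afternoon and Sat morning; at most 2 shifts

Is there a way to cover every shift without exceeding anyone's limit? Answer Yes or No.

Yes

Thu afternoon can only be covered by Olsen, so that assignment is forced.
One valid schedule: Wed evening→Yilmaz, Thu morning→Rivera, Thu afternoon→Olsen, Thu evening→Diallo, Fri morning→Yilmaz, Fri afternoon→Diallo, Fri evening→Olsen, Sat morning→Ito, Sat afternoon→Horvat.
Loads: Olsen 2/2, Rivera 1/1, Horvat 1/1, Yilmaz 2/2, Diallo 2/2, Ito 1/2 — all within limits.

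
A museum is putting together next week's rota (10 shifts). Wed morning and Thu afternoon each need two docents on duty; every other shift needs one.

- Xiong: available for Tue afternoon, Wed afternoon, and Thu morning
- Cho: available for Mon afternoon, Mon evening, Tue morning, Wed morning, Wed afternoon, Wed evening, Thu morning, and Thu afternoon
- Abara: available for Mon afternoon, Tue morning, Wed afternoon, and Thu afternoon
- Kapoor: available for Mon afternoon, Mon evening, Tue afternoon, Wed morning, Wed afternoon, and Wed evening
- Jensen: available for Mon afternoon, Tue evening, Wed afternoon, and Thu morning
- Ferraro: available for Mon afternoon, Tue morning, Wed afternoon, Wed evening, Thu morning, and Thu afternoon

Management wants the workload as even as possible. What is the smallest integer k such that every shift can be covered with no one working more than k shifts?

With 6 docents and 12 worker-slots to fill, someone must work at least ⌈12/6⌉ = 2 shifts, so k ≥ 2.
k = 2 works: Mon afternoon→Jensen, Mon evening→Cho, Tue morning→Abara, Tue afternoon→Xiong, Tue evening→Jensen, Wed morning→Cho+Kapoor, Wed afternoon→Ferraro, Wed evening→Kapoor, Thu morning→Xiong, Thu afternoon→Abara+Ferraro.
Loads: Xiong 2, Cho 2, Abara 2, Kapoor 2, Jensen 2, Ferraro 2 — all ≤ 2.

2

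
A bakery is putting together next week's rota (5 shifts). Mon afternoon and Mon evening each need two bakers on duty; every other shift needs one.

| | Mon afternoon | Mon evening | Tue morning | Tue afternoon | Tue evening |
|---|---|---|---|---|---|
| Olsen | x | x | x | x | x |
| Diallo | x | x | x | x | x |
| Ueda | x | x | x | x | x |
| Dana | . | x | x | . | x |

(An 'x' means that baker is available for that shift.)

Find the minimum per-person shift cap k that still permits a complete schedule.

With 4 bakers and 7 worker-slots to fill, someone must work at least ⌈7/4⌉ = 2 shifts, so k ≥ 2.
k = 2 works: Mon afternoon→Olsen+Diallo, Mon evening→Ueda+Dana, Tue morning→Diallo, Tue afternoon→Olsen, Tue evening→Ueda.
Loads: Olsen 2, Diallo 2, Ueda 2, Dana 1 — all ≤ 2.

2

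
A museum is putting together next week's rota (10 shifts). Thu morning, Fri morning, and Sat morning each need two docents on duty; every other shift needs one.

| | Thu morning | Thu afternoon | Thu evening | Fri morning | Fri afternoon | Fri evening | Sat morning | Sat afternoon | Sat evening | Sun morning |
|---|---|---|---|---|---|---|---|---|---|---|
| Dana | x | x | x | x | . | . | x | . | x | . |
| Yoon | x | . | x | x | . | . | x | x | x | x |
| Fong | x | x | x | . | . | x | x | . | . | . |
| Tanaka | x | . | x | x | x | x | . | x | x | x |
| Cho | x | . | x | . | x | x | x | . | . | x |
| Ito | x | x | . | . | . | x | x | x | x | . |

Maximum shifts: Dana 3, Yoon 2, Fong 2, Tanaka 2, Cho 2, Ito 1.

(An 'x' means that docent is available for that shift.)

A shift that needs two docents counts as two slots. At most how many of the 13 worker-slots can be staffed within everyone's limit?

Total capacity across all docents is 3+2+2+2+2+1 = 12, and 13 slots are needed, so at most 12 can be filled.
An assignment achieving 12: Thu morning→Cho, Thu afternoon→Dana, Thu evening→Fong, Fri morning→Dana+Yoon, Fri afternoon→Tanaka, Fri evening→Fong, Sat morning→Cho+Ito, Sat afternoon→Yoon, Sat evening→Dana, Sun morning→Tanaka.
Loads: Dana 3/3, Yoon 2/2, Fong 2/2, Tanaka 2/2, Cho 2/2, Ito 1/1.

12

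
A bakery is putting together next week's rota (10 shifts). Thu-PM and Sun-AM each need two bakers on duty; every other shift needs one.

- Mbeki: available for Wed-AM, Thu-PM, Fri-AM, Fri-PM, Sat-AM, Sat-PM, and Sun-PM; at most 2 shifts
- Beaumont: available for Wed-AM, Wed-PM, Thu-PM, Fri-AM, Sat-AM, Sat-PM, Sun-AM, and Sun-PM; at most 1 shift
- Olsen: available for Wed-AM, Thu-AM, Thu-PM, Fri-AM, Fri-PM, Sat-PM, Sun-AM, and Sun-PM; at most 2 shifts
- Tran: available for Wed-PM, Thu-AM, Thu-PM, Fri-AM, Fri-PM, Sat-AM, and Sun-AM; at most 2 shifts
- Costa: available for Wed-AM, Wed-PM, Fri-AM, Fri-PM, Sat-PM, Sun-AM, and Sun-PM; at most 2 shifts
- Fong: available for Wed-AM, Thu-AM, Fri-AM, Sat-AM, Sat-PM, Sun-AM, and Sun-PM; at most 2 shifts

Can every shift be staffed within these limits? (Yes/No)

No

Total capacity is 2+1+2+2+2+2 = 11 but 12 worker-slots are needed — infeasible.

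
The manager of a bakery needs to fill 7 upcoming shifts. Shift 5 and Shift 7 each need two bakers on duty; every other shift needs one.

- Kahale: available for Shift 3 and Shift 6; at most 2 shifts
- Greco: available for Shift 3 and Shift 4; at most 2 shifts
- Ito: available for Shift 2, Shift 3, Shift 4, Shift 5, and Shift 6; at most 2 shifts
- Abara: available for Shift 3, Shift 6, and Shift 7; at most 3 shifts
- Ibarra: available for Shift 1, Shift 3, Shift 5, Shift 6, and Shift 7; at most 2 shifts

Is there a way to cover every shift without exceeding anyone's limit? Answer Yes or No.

No

Total capacity is 11 and 9 slots are needed, so capacity alone doesn't rule it out.
Shifts {Shift 1, Shift 5, Shift 7} need 5 worker-slots in total, but the bakers available for any of those shifts (Ito, Abara, and Ibarra) can supply at most 4 among them. So no valid schedule exists.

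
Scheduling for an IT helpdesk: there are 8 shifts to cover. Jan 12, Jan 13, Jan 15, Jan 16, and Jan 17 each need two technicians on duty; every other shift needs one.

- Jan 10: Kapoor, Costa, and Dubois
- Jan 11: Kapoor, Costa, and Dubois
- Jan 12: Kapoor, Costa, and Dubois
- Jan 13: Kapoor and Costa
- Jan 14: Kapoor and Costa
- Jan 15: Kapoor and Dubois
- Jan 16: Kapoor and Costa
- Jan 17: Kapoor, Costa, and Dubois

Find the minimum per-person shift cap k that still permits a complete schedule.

With 3 technicians and 13 worker-slots to fill, someone must work at least ⌈13/3⌉ = 5 shifts, so k ≥ 5.
k = 5 works: Jan 10→Kapoor, Jan 11→Costa, Jan 12→Costa+Dubois, Jan 13→Kapoor+Costa, Jan 14→Kapoor, Jan 15→Kapoor+Dubois, Jan 16→Kapoor+Costa, Jan 17→Costa+Dubois.
Loads: Kapoor 5, Costa 5, Dubois 3 — all ≤ 5.

5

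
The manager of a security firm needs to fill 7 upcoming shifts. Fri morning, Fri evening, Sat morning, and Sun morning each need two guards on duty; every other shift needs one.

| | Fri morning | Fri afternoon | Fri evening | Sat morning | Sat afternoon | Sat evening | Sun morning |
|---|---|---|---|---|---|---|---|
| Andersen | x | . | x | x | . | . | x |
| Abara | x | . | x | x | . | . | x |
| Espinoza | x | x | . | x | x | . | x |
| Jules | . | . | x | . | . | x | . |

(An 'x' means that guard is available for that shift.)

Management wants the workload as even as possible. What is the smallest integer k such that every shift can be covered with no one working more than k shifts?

3

With 4 guards and 11 worker-slots to fill, someone must work at least ⌈11/4⌉ = 3 shifts, so k ≥ 3.
k = 3 works: Fri morning→Andersen+Abara, Fri afternoon→Espinoza, Fri evening→Andersen+Jules, Sat morning→Andersen+Abara, Sat afternoon→Espinoza, Sat evening→Jules, Sun morning→Abara+Espinoza.
Loads: Andersen 3, Abara 3, Espinoza 3, Jules 2 — all ≤ 3.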